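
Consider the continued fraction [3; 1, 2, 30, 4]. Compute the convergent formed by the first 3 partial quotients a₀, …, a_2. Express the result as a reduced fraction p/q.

Start with 2.
1 + 1/(2/1) = 1 + 1/2 = 3/2
3 + 1/(3/2) = 3 + 2/3 = 11/3

11/3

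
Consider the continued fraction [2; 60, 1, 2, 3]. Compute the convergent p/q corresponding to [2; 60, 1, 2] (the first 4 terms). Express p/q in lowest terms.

367/182

Start with 2.
1 + 1/(2/1) = 1 + 1/2 = 3/2
60 + 1/(3/2) = 60 + 2/3 = 182/3
2 + 1/(182/3) = 2 + 3/182 = 367/182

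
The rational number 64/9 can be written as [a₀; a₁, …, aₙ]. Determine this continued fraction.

[7; 9]

Run the Euclidean algorithm, recording each quotient:
⌊64/9⌋ = 7, remainder 1
⌊9/1⌋ = 9, remainder 0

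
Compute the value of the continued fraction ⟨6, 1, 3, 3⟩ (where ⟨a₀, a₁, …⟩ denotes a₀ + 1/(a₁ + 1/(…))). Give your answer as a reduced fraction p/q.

a_0 = 6: 6/1
a_1 = 1: 7/1
a_2 = 3: 27/4
a_3 = 3: 88/13

88/13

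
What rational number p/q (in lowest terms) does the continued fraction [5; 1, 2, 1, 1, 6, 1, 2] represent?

869/152

a_0 = 5: 5/1
a_1 = 1: 6/1
a_2 = 2: 17/3
a_3 = 1: 23/4
a_4 = 1: 40/7
a_5 = 6: 263/46
a_6 = 1: 303/53
a_7 = 2: 869/152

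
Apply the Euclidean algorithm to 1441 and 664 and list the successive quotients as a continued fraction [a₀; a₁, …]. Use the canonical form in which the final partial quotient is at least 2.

1441 = 2·664 + 113, so a_0 = 2
664 = 5·113 + 99, so a_1 = 5
113 = 1·99 + 14, so a_2 = 1
99 = 7·14 + 1, so a_3 = 7
14 = 14·1 + 0, so a_4 = 14

[2; 5, 1, 7, 14]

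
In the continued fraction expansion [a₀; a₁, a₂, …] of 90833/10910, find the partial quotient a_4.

2

Repeatedly divide and take the remainder:
⌊90833/10910⌋ = 8, remainder 3553
⌊10910/3553⌋ = 3, remainder 251
⌊3553/251⌋ = 14, remainder 39
⌊251/39⌋ = 6, remainder 17
⌊39/17⌋ = 2, remainder 5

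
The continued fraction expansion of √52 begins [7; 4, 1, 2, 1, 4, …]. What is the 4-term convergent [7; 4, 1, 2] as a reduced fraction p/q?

101/14

Start with 2.
1 + 1/(2/1) = 1 + 1/2 = 3/2
4 + 1/(3/2) = 4 + 2/3 = 14/3
7 + 1/(14/3) = 7 + 3/14 = 101/14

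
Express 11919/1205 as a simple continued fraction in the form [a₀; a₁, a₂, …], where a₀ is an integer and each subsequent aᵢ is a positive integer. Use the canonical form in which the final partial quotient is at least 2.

11919 = 9·1205 + 1074, so a_0 = 9
1205 = 1·1074 + 131, so a_1 = 1
1074 = 8·131 + 26, so a_2 = 8
131 = 5·26 + 1, so a_3 = 5
26 = 26·1 + 0, so a_4 = 26

[9; 1, 8, 5, 26]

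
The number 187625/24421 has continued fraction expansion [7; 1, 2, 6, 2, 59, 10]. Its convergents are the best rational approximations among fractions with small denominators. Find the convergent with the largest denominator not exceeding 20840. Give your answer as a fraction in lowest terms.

18731/2438

a_0 = 7: 7/1  (≤ bound)
a_1 = 1: 8/1  (≤ bound)
a_2 = 2: 23/3  (≤ bound)
a_3 = 6: 146/19  (≤ bound)
a_4 = 2: 315/41  (≤ bound)
a_5 = 59: 18731/2438  (≤ bound)
a_6 = 10: 187625/24421  (> 20840, stop)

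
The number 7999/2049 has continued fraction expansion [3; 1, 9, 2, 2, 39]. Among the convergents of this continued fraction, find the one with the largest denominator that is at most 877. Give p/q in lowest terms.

203/52

a_0 = 3: 3/1  (≤ bound)
a_1 = 1: 4/1  (≤ bound)
a_2 = 9: 39/10  (≤ bound)
a_3 = 2: 82/21  (≤ bound)
a_4 = 2: 203/52  (≤ bound)
a_5 = 39: 7999/2049  (> 877, stop)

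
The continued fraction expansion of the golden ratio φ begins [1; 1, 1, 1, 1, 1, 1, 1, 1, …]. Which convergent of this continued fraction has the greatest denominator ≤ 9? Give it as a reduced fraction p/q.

13/8

a_0 = 1: 1/1  (≤ bound)
a_1 = 1: 2/1  (≤ bound)
a_2 = 1: 3/2  (≤ bound)
a_3 = 1: 5/3  (≤ bound)
a_4 = 1: 8/5  (≤ bound)
a_5 = 1: 13/8  (≤ bound)
a_6 = 1: 21/13  (> 9, stop)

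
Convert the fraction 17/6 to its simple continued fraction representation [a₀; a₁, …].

[2; 1, 5]

17 ÷ 6 → quotient 2, remainder 5
6 ÷ 5 → quotient 1, remainder 1
5 ÷ 1 → quotient 5, remainder 0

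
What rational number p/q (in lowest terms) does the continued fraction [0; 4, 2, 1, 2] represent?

8/35

Start with 2.
1 + 1/(2/1) = 1 + 1/2 = 3/2
2 + 1/(3/2) = 2 + 2/3 = 8/3
4 + 1/(8/3) = 4 + 3/8 = 35/8
0 + 1/(35/8) = 0 + 8/35 = 8/35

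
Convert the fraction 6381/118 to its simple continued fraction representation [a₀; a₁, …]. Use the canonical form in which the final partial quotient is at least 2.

[54; 13, 9]

Apply division with remainder until the remainder is 0:
⌊6381/118⌋ = 54, remainder 9
⌊118/9⌋ = 13, remainder 1
⌊9/1⌋ = 9, remainder 0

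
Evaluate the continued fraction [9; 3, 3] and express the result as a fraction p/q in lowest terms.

Starting at the tail and folding back:
Start with 3.
3 + 1/(3/1) = 3 + 1/3 = 10/3
9 + 1/(10/3) = 9 + 3/10 = 93/10

93/10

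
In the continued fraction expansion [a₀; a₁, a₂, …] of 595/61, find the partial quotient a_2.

3

Run the Euclidean algorithm, recording each quotient:
595 = 9·61 + 46, so a_0 = 9
61 = 1·46 + 15, so a_1 = 1
46 = 3·15 + 1, so a_2 = 3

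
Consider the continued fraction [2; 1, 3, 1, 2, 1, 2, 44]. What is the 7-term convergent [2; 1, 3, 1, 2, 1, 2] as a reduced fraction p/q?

145/52

Start with 2.
1 + 1/(2/1) = 1 + 1/2 = 3/2
2 + 1/(3/2) = 2 + 2/3 = 8/3
1 + 1/(8/3) = 1 + 3/8 = 11/8
3 + 1/(11/8) = 3 + 8/11 = 41/11
1 + 1/(41/11) = 1 + 11/41 = 52/41
2 + 1/(52/41) = 2 + 41/52 = 145/52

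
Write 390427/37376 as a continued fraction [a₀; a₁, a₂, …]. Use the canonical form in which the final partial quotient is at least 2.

Apply division with remainder until the remainder is 0:
⌊390427/37376⌋ = 10, remainder 16667
⌊37376/16667⌋ = 2, remainder 4042
⌊16667/4042⌋ = 4, remainder 499
⌊4042/499⌋ = 8, remainder 50
⌊499/50⌋ = 9, remainder 49
⌊50/49⌋ = 1, remainder 1
⌊49/1⌋ = 49, remainder 0

[10; 2, 4, 8, 9, 1, 49]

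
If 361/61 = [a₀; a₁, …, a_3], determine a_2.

11

Apply division with remainder until the remainder is 0:
⌊361/61⌋ = 5, remainder 56
⌊61/56⌋ = 1, remainder 5
⌊56/5⌋ = 11, remainder 1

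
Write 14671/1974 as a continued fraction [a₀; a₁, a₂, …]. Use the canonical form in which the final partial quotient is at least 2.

14671 ÷ 1974 → quotient 7, remainder 853
1974 ÷ 853 → quotient 2, remainder 268
853 ÷ 268 → quotient 3, remainder 49
268 ÷ 49 → quotient 5, remainder 23
49 ÷ 23 → quotient 2, remainder 3
23 ÷ 3 → quotient 7, remainder 2
3 ÷ 2 → quotient 1, remainder 1
2 ÷ 1 → quotient 2, remainder 0

[7; 2, 3, 5, 2, 7, 1, 2]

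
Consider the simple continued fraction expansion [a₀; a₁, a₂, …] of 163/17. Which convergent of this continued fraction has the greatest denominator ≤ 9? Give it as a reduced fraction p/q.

List convergents until the denominator exceeds the bound:
a_0 = 9: 9/1  (≤ bound)
a_1 = 1: 10/1  (≤ bound)
a_2 = 1: 19/2  (≤ bound)
a_3 = 2: 48/5  (≤ bound)
a_4 = 3: 163/17  (> 9, stop)

48/5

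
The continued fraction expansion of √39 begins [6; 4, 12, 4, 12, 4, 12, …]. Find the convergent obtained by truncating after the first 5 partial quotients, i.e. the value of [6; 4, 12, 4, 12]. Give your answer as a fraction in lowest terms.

15294/2449

a_0 = 6: 6/1
a_1 = 4: 25/4
a_2 = 12: 306/49
a_3 = 4: 1249/200
a_4 = 12: 15294/2449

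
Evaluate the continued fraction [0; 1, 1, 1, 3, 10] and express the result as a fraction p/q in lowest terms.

Compute successive convergents:
a_0 = 0: 0/1
a_1 = 1: 1/1
a_2 = 1: 1/2
a_3 = 1: 2/3
a_4 = 3: 7/11
a_5 = 10: 72/113

72/113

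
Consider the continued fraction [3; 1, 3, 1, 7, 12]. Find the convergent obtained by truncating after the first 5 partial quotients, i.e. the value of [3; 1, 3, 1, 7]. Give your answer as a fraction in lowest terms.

148/39

Start with 7.
1 + 1/(7/1) = 1 + 1/7 = 8/7
3 + 1/(8/7) = 3 + 7/8 = 31/8
1 + 1/(31/8) = 1 + 8/31 = 39/31
3 + 1/(39/31) = 3 + 31/39 = 148/39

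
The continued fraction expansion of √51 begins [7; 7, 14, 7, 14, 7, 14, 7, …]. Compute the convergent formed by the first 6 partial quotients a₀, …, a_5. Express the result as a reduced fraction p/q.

Collapse the nested fraction from the inside out:
Start with 7.
14 + 1/(7/1) = 14 + 1/7 = 99/7
7 + 1/(99/7) = 7 + 7/99 = 700/99
14 + 1/(700/99) = 14 + 99/700 = 9899/700
7 + 1/(9899/700) = 7 + 700/9899 = 69993/9899
7 + 1/(69993/9899) = 7 + 9899/69993 = 499850/69993

499850/69993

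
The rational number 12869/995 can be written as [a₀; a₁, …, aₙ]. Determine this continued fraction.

[12; 1, 14, 13, 5]

12869 ÷ 995 → quotient 12, remainder 929
995 ÷ 929 → quotient 1, remainder 66
929 ÷ 66 → quotient 14, remainder 5
66 ÷ 5 → quotient 13, remainder 1
5 ÷ 1 → quotient 5, remainder 0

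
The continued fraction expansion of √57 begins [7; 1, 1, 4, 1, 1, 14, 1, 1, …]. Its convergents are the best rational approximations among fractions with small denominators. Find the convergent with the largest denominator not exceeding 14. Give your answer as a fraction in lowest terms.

83/11

a_0 = 7: 7/1  (≤ bound)
a_1 = 1: 8/1  (≤ bound)
a_2 = 1: 15/2  (≤ bound)
a_3 = 4: 68/9  (≤ bound)
a_4 = 1: 83/11  (≤ bound)
a_5 = 1: 151/20  (> 14, stop)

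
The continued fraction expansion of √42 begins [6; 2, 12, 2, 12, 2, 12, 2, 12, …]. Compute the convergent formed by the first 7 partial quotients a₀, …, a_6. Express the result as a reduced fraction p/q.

109194/16849

Start with 12.
2 + 1/(12/1) = 2 + 1/12 = 25/12
12 + 1/(25/12) = 12 + 12/25 = 312/25
2 + 1/(312/25) = 2 + 25/312 = 649/312
12 + 1/(649/312) = 12 + 312/649 = 8100/649
2 + 1/(8100/649) = 2 + 649/8100 = 16849/8100
6 + 1/(16849/8100) = 6 + 8100/16849 = 109194/16849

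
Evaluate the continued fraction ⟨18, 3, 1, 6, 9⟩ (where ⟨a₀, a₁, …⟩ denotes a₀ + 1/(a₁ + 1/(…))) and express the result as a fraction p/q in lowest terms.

Start with 9.
6 + 1/(9/1) = 6 + 1/9 = 55/9
1 + 1/(55/9) = 1 + 9/55 = 64/55
3 + 1/(64/55) = 3 + 55/64 = 247/64
18 + 1/(247/64) = 18 + 64/247 = 4510/247

4510/247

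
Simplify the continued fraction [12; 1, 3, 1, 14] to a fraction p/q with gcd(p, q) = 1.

a_0 = 12: 12/1
a_1 = 1: 13/1
a_2 = 3: 51/4
a_3 = 1: 64/5
a_4 = 14: 947/74

947/74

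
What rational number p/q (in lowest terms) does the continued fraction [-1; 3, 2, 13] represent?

Start with 13.
2 + 1/(13/1) = 2 + 1/13 = 27/13
3 + 1/(27/13) = 3 + 13/27 = 94/27
-1 + 1/(94/27) = -1 + 27/94 = -67/94

-67/94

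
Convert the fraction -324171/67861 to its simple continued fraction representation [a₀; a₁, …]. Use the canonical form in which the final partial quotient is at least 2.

⌊-324171/67861⌋ = -5, remainder 15134
⌊67861/15134⌋ = 4, remainder 7325
⌊15134/7325⌋ = 2, remainder 484
⌊7325/484⌋ = 15, remainder 65
⌊484/65⌋ = 7, remainder 29
⌊65/29⌋ = 2, remainder 7
⌊29/7⌋ = 4, remainder 1
⌊7/1⌋ = 7, remainder 0

[-5; 4, 2, 15, 7, 2, 4, 7]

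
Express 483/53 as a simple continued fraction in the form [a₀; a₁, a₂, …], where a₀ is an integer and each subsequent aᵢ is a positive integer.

483 = 9·53 + 6, so a_0 = 9
53 = 8·6 + 5, so a_1 = 8
6 = 1·5 + 1, so a_2 = 1
5 = 5·1 + 0, so a_3 = 5

[9; 8, 1, 5]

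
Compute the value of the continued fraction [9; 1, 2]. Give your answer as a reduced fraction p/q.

a_0 = 9: 9/1
a_1 = 1: 10/1
a_2 = 2: 29/3

29/3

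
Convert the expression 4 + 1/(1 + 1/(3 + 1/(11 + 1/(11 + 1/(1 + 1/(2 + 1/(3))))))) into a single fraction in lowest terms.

25228/5305

Starting at the tail and folding back:
Start with 3.
2 + 1/(3/1) = 2 + 1/3 = 7/3
1 + 1/(7/3) = 1 + 3/7 = 10/7
11 + 1/(10/7) = 11 + 7/10 = 117/10
11 + 1/(117/10) = 11 + 10/117 = 1297/117
3 + 1/(1297/117) = 3 + 117/1297 = 4008/1297
1 + 1/(4008/1297) = 1 + 1297/4008 = 5305/4008
4 + 1/(5305/4008) = 4 + 4008/5305 = 25228/5305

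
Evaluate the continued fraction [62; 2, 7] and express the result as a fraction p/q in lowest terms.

Starting at the tail and folding back:
Start with 7.
2 + 1/(7/1) = 2 + 1/7 = 15/7
62 + 1/(15/7) = 62 + 7/15 = 937/15

937/15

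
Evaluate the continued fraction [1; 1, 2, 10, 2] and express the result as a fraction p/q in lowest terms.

109/65

a_0 = 1: 1/1
a_1 = 1: 2/1
a_2 = 2: 5/3
a_3 = 10: 52/31
a_4 = 2: 109/65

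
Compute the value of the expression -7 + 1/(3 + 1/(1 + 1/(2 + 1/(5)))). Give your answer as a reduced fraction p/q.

-397/59

Start with 5.
2 + 1/(5/1) = 2 + 1/5 = 11/5
1 + 1/(11/5) = 1 + 5/11 = 16/11
3 + 1/(16/11) = 3 + 11/16 = 59/16
-7 + 1/(59/16) = -7 + 16/59 = -397/59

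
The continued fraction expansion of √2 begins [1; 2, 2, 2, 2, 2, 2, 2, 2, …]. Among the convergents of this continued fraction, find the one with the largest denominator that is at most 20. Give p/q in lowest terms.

17/12

List convergents until the denominator exceeds the bound:
a_0 = 1: 1/1  (≤ bound)
a_1 = 2: 3/2  (≤ bound)
a_2 = 2: 7/5  (≤ bound)
a_3 = 2: 17/12  (≤ bound)
a_4 = 2: 41/29  (> 20, stop)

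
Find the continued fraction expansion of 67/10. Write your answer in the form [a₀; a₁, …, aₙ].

Repeatedly divide and take the remainder:
⌊67/10⌋ = 6, remainder 7
⌊10/7⌋ = 1, remainder 3
⌊7/3⌋ = 2, remainder 1
⌊3/1⌋ = 3, remainder 0

[6; 1, 2, 3]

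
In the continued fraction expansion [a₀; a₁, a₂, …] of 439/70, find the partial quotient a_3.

2

439 ÷ 70 → quotient 6, remainder 19
70 ÷ 19 → quotient 3, remainder 13
19 ÷ 13 → quotient 1, remainder 6
13 ÷ 6 → quotient 2, remainder 1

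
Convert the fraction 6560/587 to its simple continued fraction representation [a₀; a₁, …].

[11; 5, 1, 2, 3, 10]

Apply division with remainder until the remainder is 0:
⌊6560/587⌋ = 11, remainder 103
⌊587/103⌋ = 5, remainder 72
⌊103/72⌋ = 1, remainder 31
⌊72/31⌋ = 2, remainder 10
⌊31/10⌋ = 3, remainder 1
⌊10/1⌋ = 10, remainder 0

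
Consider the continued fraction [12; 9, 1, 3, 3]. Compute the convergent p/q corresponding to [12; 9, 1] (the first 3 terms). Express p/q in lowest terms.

121/10

Starting at the tail and folding back:
Start with 1.
9 + 1/(1/1) = 9 + 1/1 = 10/1
12 + 1/(10/1) = 12 + 1/10 = 121/10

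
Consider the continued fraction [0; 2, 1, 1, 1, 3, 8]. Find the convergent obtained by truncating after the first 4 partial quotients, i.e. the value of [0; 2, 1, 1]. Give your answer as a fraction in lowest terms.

a_0 = 0: 0/1
a_1 = 2: 1/2
a_2 = 1: 1/3
a_3 = 1: 2/5

2/5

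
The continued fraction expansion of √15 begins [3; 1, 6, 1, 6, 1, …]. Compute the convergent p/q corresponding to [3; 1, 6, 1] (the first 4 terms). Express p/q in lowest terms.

31/8

a_0 = 3: 3/1
a_1 = 1: 4/1
a_2 = 6: 27/7
a_3 = 1: 31/8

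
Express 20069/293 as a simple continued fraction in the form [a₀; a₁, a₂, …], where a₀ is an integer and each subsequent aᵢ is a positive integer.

20069 = 68·293 + 145, so a_0 = 68
293 = 2·145 + 3, so a_1 = 2
145 = 48·3 + 1, so a_2 = 48
3 = 3·1 + 0, so a_3 = 3

[68; 2, 48, 3]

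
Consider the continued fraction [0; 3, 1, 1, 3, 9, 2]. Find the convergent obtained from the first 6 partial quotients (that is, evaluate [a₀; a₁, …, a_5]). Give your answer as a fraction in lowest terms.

Start with 9.
3 + 1/(9/1) = 3 + 1/9 = 28/9
1 + 1/(28/9) = 1 + 9/28 = 37/28
1 + 1/(37/28) = 1 + 28/37 = 65/37
3 + 1/(65/37) = 3 + 37/65 = 232/65
0 + 1/(232/65) = 0 + 65/232 = 65/232

65/232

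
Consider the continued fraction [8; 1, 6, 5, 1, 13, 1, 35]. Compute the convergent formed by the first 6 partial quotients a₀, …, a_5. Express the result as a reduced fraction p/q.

Collapse the nested fraction from the inside out:
Start with 13.
1 + 1/(13/1) = 1 + 1/13 = 14/13
5 + 1/(14/13) = 5 + 13/14 = 83/14
6 + 1/(83/14) = 6 + 14/83 = 512/83
1 + 1/(512/83) = 1 + 83/512 = 595/512
8 + 1/(595/512) = 8 + 512/595 = 5272/595

5272/595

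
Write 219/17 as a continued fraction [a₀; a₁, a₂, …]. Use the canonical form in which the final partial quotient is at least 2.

[12; 1, 7, 2]

Apply division with remainder until the remainder is 0:
⌊219/17⌋ = 12, remainder 15
⌊17/15⌋ = 1, remainder 2
⌊15/2⌋ = 7, remainder 1
⌊2/1⌋ = 2, remainder 0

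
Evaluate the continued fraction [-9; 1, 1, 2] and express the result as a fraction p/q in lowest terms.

-42/5

Start with 2.
1 + 1/(2/1) = 1 + 1/2 = 3/2
1 + 1/(3/2) = 1 + 2/3 = 5/3
-9 + 1/(5/3) = -9 + 3/5 = -42/5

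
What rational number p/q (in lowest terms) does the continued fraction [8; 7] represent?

Compute successive convergents:
a_0 = 8: 8/1
a_1 = 7: 57/7

57/7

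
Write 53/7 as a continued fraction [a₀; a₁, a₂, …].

Apply division with remainder until the remainder is 0:
53 ÷ 7 → quotient 7, remainder 4
7 ÷ 4 → quotient 1, remainder 3
4 ÷ 3 → quotient 1, remainder 1
3 ÷ 1 → quotient 3, remainder 0

[7; 1, 1, 3]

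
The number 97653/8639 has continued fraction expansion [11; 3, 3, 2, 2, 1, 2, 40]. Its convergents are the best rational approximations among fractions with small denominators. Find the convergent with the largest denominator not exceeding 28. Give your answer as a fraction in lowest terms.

260/23

List convergents until the denominator exceeds the bound:
a_0 = 11: 11/1  (≤ bound)
a_1 = 3: 34/3  (≤ bound)
a_2 = 3: 113/10  (≤ bound)
a_3 = 2: 260/23  (≤ bound)
a_4 = 2: 633/56  (> 28, stop)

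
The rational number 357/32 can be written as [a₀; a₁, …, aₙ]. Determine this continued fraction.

[11; 6, 2, 2]

Apply division with remainder until the remainder is 0:
⌊357/32⌋ = 11, remainder 5
⌊32/5⌋ = 6, remainder 2
⌊5/2⌋ = 2, remainder 1
⌊2/1⌋ = 2, remainder 0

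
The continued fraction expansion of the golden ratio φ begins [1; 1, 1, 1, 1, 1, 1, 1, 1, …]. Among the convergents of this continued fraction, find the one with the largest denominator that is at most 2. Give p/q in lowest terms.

3/2

a_0 = 1: 1/1  (≤ bound)
a_1 = 1: 2/1  (≤ bound)
a_2 = 1: 3/2  (≤ bound)
a_3 = 1: 5/3  (> 2, stop)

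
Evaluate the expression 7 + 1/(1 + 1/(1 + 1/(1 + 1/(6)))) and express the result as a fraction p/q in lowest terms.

Compute successive convergents:
a_0 = 7: 7/1
a_1 = 1: 8/1
a_2 = 1: 15/2
a_3 = 1: 23/3
a_4 = 6: 153/20

153/20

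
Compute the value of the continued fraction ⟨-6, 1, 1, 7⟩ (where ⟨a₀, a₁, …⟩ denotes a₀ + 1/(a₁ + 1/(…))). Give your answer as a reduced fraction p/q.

-82/15

a_0 = -6: -6/1
a_1 = 1: -5/1
a_2 = 1: -11/2
a_3 = 7: -82/15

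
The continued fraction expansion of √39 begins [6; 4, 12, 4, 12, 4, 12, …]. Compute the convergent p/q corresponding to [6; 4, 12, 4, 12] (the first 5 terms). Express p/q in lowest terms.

Start with 12.
4 + 1/(12/1) = 4 + 1/12 = 49/12
12 + 1/(49/12) = 12 + 12/49 = 600/49
4 + 1/(600/49) = 4 + 49/600 = 2449/600
6 + 1/(2449/600) = 6 + 600/2449 = 15294/2449

15294/2449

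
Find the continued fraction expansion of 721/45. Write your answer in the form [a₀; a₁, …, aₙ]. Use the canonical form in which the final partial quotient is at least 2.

[16; 45]

Apply division with remainder until the remainder is 0:
⌊721/45⌋ = 16, remainder 1
⌊45/1⌋ = 45, remainder 0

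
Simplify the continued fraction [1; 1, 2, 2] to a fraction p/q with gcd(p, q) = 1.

a_0 = 1: 1/1
a_1 = 1: 2/1
a_2 = 2: 5/3
a_3 = 2: 12/7

12/7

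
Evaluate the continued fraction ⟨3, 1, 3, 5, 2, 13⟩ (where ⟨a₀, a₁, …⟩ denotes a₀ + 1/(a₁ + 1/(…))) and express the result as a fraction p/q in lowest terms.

2328/619

a_0 = 3: 3/1
a_1 = 1: 4/1
a_2 = 3: 15/4
a_3 = 5: 79/21
a_4 = 2: 173/46
a_5 = 13: 2328/619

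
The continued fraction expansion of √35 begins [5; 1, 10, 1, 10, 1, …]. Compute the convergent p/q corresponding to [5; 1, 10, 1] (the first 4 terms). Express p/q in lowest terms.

71/12

Compute successive convergents:
a_0 = 5: 5/1
a_1 = 1: 6/1
a_2 = 10: 65/11
a_3 = 1: 71/12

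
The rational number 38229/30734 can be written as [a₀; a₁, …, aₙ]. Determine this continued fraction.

[1; 4, 9, 1, 15, 1, 3, 11]

38229 ÷ 30734 → quotient 1, remainder 7495
30734 ÷ 7495 → quotient 4, remainder 754
7495 ÷ 754 → quotient 9, remainder 709
754 ÷ 709 → quotient 1, remainder 45
709 ÷ 45 → quotient 15, remainder 34
45 ÷ 34 → quotient 1, remainder 11
34 ÷ 11 → quotient 3, remainder 1
11 ÷ 1 → quotient 11, remainder 0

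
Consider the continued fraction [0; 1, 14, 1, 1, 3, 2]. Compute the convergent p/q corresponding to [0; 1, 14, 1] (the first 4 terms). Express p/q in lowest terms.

Start with 1.
14 + 1/(1/1) = 14 + 1/1 = 15/1
1 + 1/(15/1) = 1 + 1/15 = 16/15
0 + 1/(16/15) = 0 + 15/16 = 15/16

15/16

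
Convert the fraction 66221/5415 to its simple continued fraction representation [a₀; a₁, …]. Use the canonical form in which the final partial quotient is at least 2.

Apply division with remainder until the remainder is 0:
66221 = 12·5415 + 1241, so a_0 = 12
5415 = 4·1241 + 451, so a_1 = 4
1241 = 2·451 + 339, so a_2 = 2
451 = 1·339 + 112, so a_3 = 1
339 = 3·112 + 3, so a_4 = 3
112 = 37·3 + 1, so a_5 = 37
3 = 3·1 + 0, so a_6 = 3

[12; 4, 2, 1, 3, 37, 3]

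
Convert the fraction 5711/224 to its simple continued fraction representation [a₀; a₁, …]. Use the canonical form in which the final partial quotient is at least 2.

[25; 2, 55, 2]

5711 ÷ 224 → quotient 25, remainder 111
224 ÷ 111 → quotient 2, remainder 2
111 ÷ 2 → quotient 55, remainder 1
2 ÷ 1 → quotient 2, remainder 0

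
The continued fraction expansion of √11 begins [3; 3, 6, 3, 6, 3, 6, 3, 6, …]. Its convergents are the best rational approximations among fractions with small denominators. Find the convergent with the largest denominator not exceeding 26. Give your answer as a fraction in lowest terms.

63/19

List convergents until the denominator exceeds the bound:
a_0 = 3: 3/1  (≤ bound)
a_1 = 3: 10/3  (≤ bound)
a_2 = 6: 63/19  (≤ bound)
a_3 = 3: 199/60  (> 26, stop)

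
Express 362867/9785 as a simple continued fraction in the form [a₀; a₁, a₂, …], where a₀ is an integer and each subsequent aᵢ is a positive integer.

⌊362867/9785⌋ = 37, remainder 822
⌊9785/822⌋ = 11, remainder 743
⌊822/743⌋ = 1, remainder 79
⌊743/79⌋ = 9, remainder 32
⌊79/32⌋ = 2, remainder 15
⌊32/15⌋ = 2, remainder 2
⌊15/2⌋ = 7, remainder 1
⌊2/1⌋ = 2, remainder 0

[37; 11, 1, 9, 2, 2, 7, 2]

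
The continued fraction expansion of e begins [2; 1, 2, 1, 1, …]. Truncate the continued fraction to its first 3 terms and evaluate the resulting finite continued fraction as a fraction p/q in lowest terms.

8/3

Start with 2.
1 + 1/(2/1) = 1 + 1/2 = 3/2
2 + 1/(3/2) = 2 + 2/3 = 8/3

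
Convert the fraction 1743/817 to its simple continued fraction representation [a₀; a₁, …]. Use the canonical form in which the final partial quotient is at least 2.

[2; 7, 2, 54]

Repeatedly divide and take the remainder:
1743 = 2·817 + 109, so a_0 = 2
817 = 7·109 + 54, so a_1 = 7
109 = 2·54 + 1, so a_2 = 2
54 = 54·1 + 0, so a_3 = 54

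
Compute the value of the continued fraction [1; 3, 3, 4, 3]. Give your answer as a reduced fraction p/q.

181/139

Start with 3.
4 + 1/(3/1) = 4 + 1/3 = 13/3
3 + 1/(13/3) = 3 + 3/13 = 42/13
3 + 1/(42/13) = 3 + 13/42 = 139/42
1 + 1/(139/42) = 1 + 42/139 = 181/139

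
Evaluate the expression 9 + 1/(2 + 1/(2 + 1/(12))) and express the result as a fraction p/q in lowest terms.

a_0 = 9: 9/1
a_1 = 2: 19/2
a_2 = 2: 47/5
a_3 = 12: 583/62

583/62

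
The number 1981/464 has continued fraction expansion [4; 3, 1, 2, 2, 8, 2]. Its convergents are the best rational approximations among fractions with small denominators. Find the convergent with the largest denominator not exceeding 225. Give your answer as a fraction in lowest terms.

935/219

a_0 = 4: 4/1  (≤ bound)
a_1 = 3: 13/3  (≤ bound)
a_2 = 1: 17/4  (≤ bound)
a_3 = 2: 47/11  (≤ bound)
a_4 = 2: 111/26  (≤ bound)
a_5 = 8: 935/219  (≤ bound)
a_6 = 2: 1981/464  (> 225, stop)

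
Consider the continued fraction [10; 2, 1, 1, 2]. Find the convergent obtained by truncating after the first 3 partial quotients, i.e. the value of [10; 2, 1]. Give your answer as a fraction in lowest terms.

a_0 = 10: 10/1
a_1 = 2: 21/2
a_2 = 1: 31/3

31/3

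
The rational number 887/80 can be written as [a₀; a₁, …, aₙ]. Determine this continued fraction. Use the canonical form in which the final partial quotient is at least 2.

Repeatedly divide and take the remainder:
887 ÷ 80 → quotient 11, remainder 7
80 ÷ 7 → quotient 11, remainder 3
7 ÷ 3 → quotient 2, remainder 1
3 ÷ 1 → quotient 3, remainder 0

[11; 11, 2, 3]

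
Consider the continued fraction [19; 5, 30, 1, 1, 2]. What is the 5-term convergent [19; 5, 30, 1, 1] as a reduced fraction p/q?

5894/307

Compute successive convergents:
a_0 = 19: 19/1
a_1 = 5: 96/5
a_2 = 30: 2899/151
a_3 = 1: 2995/156
a_4 = 1: 5894/307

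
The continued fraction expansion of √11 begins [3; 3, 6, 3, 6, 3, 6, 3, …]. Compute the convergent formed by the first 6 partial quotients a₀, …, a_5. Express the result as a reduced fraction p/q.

3970/1197

Start with 3.
6 + 1/(3/1) = 6 + 1/3 = 19/3
3 + 1/(19/3) = 3 + 3/19 = 60/19
6 + 1/(60/19) = 6 + 19/60 = 379/60
3 + 1/(379/60) = 3 + 60/379 = 1197/379
3 + 1/(1197/379) = 3 + 379/1197 = 3970/1197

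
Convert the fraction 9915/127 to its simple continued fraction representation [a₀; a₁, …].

[78; 14, 9]

9915 = 78·127 + 9, so a_0 = 78
127 = 14·9 + 1, so a_1 = 14
9 = 9·1 + 0, so a_2 = 9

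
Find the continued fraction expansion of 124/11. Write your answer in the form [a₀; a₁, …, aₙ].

[11; 3, 1, 2]

124 ÷ 11 → quotient 11, remainder 3
11 ÷ 3 → quotient 3, remainder 2
3 ÷ 2 → quotient 1, remainder 1
2 ÷ 1 → quotient 2, remainder 0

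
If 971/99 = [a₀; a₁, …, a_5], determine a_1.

Run the Euclidean algorithm, recording each quotient:
⌊971/99⌋ = 9, remainder 80
⌊99/80⌋ = 1, remainder 19

1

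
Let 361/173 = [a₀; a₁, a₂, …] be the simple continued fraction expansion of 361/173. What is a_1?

⌊361/173⌋ = 2, remainder 15
⌊173/15⌋ = 11, remainder 8

11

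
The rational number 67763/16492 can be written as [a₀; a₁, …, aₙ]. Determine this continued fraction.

⌊67763/16492⌋ = 4, remainder 1795
⌊16492/1795⌋ = 9, remainder 337
⌊1795/337⌋ = 5, remainder 110
⌊337/110⌋ = 3, remainder 7
⌊110/7⌋ = 15, remainder 5
⌊7/5⌋ = 1, remainder 2
⌊5/2⌋ = 2, remainder 1
⌊2/1⌋ = 2, remainder 0

[4; 9, 5, 3, 15, 1, 2, 2]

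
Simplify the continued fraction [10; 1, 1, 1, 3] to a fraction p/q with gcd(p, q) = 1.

117/11

Build up convergents one term at a time:
a_0 = 10: 10/1
a_1 = 1: 11/1
a_2 = 1: 21/2
a_3 = 1: 32/3
a_4 = 3: 117/11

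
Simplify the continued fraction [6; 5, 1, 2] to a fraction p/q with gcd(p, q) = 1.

a_0 = 6: 6/1
a_1 = 5: 31/5
a_2 = 1: 37/6
a_3 = 2: 105/17

105/17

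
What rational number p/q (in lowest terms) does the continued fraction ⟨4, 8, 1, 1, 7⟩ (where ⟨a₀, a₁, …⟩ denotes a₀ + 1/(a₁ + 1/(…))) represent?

527/128

Use the convergent recurrence hₖ = aₖ·hₖ₋₁ + hₖ₋₂ (and likewise for the denominators kₖ):
a_0 = 4: 4/1
a_1 = 8: 33/8
a_2 = 1: 37/9
a_3 = 1: 70/17
a_4 = 7: 527/128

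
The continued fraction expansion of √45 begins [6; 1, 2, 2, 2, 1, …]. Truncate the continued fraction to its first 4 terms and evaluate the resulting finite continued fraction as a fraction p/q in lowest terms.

47/7

a_0 = 6: 6/1
a_1 = 1: 7/1
a_2 = 2: 20/3
a_3 = 2: 47/7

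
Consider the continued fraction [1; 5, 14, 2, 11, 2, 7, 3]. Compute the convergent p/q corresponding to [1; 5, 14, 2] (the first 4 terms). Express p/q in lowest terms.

Use the convergent recurrence hₖ = aₖ·hₖ₋₁ + hₖ₋₂ (and likewise for the denominators kₖ):
a_0 = 1: 1/1
a_1 = 5: 6/5
a_2 = 14: 85/71
a_3 = 2: 176/147

176/147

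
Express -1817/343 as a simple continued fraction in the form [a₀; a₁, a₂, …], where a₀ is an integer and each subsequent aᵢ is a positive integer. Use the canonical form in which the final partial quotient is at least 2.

⌊-1817/343⌋ = -6, remainder 241
⌊343/241⌋ = 1, remainder 102
⌊241/102⌋ = 2, remainder 37
⌊102/37⌋ = 2, remainder 28
⌊37/28⌋ = 1, remainder 9
⌊28/9⌋ = 3, remainder 1
⌊9/1⌋ = 9, remainder 0

[-6; 1, 2, 2, 1, 3, 9]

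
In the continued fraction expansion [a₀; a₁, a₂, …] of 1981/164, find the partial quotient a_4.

1981 ÷ 164 → quotient 12, remainder 13
164 ÷ 13 → quotient 12, remainder 8
13 ÷ 8 → quotient 1, remainder 5
8 ÷ 5 → quotient 1, remainder 3
5 ÷ 3 → quotient 1, remainder 2

1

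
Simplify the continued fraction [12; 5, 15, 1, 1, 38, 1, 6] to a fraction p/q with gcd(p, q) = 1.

Build up convergents one term at a time:
a_0 = 12: 12/1
a_1 = 5: 61/5
a_2 = 15: 927/76
a_3 = 1: 988/81
a_4 = 1: 1915/157
a_5 = 38: 73758/6047
a_6 = 1: 75673/6204
a_7 = 6: 527796/43271

527796/43271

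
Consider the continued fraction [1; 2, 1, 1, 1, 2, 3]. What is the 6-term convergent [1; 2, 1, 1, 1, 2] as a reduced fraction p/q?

Starting at the tail and folding back:
Start with 2.
1 + 1/(2/1) = 1 + 1/2 = 3/2
1 + 1/(3/2) = 1 + 2/3 = 5/3
1 + 1/(5/3) = 1 + 3/5 = 8/5
2 + 1/(8/5) = 2 + 5/8 = 21/8
1 + 1/(21/8) = 1 + 8/21 = 29/21

29/21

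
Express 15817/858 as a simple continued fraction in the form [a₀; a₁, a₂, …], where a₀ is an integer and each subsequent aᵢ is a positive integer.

[18; 2, 3, 3, 37]

15817 = 18·858 + 373, so a_0 = 18
858 = 2·373 + 112, so a_1 = 2
373 = 3·112 + 37, so a_2 = 3
112 = 3·37 + 1, so a_3 = 3
37 = 37·1 + 0, so a_4 = 37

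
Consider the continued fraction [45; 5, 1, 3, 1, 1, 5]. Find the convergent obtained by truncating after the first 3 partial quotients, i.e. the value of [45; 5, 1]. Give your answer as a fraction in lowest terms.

271/6

a_0 = 45: 45/1
a_1 = 5: 226/5
a_2 = 1: 271/6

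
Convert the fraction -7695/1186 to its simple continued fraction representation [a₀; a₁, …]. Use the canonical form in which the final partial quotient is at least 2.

[-7; 1, 1, 20, 1, 2, 9]

-7695 ÷ 1186 → quotient -7, remainder 607
1186 ÷ 607 → quotient 1, remainder 579
607 ÷ 579 → quotient 1, remainder 28
579 ÷ 28 → quotient 20, remainder 19
28 ÷ 19 → quotient 1, remainder 9
19 ÷ 9 → quotient 2, remainder 1
9 ÷ 1 → quotient 9, remainder 0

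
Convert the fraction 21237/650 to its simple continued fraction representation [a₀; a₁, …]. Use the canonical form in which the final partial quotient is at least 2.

Run the Euclidean algorithm, recording each quotient:
21237 = 32·650 + 437, so a_0 = 32
650 = 1·437 + 213, so a_1 = 1
437 = 2·213 + 11, so a_2 = 2
213 = 19·11 + 4, so a_3 = 19
11 = 2·4 + 3, so a_4 = 2
4 = 1·3 + 1, so a_5 = 1
3 = 3·1 + 0, so a_6 = 3

[32; 1, 2, 19, 2, 1, 3]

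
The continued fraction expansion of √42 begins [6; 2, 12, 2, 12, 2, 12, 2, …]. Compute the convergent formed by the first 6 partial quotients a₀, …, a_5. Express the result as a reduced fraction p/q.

8749/1350

a_0 = 6: 6/1
a_1 = 2: 13/2
a_2 = 12: 162/25
a_3 = 2: 337/52
a_4 = 12: 4206/649
a_5 = 2: 8749/1350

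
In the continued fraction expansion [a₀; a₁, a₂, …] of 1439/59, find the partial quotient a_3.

1

Run the Euclidean algorithm, recording each quotient:
⌊1439/59⌋ = 24, remainder 23
⌊59/23⌋ = 2, remainder 13
⌊23/13⌋ = 1, remainder 10
⌊13/10⌋ = 1, remainder 3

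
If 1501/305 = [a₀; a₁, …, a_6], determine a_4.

1501 ÷ 305 → quotient 4, remainder 281
305 ÷ 281 → quotient 1, remainder 24
281 ÷ 24 → quotient 11, remainder 17
24 ÷ 17 → quotient 1, remainder 7
17 ÷ 7 → quotient 2, remainder 3

2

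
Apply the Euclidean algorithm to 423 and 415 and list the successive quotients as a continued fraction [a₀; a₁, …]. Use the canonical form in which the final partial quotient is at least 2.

Run the Euclidean algorithm, recording each quotient:
423 = 1·415 + 8, so a_0 = 1
415 = 51·8 + 7, so a_1 = 51
8 = 1·7 + 1, so a_2 = 1
7 = 7·1 + 0, so a_3 = 7

[1; 51, 1, 7]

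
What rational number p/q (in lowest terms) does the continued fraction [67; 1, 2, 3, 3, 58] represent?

130249/1924

Work from the innermost term outward:
Start with 58.
3 + 1/(58/1) = 3 + 1/58 = 175/58
3 + 1/(175/58) = 3 + 58/175 = 583/175
2 + 1/(583/175) = 2 + 175/583 = 1341/583
1 + 1/(1341/583) = 1 + 583/1341 = 1924/1341
67 + 1/(1924/1341) = 67 + 1341/1924 = 130249/1924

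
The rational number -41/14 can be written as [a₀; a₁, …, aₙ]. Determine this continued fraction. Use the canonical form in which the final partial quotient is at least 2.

Run the Euclidean algorithm, recording each quotient:
⌊-41/14⌋ = -3, remainder 1
⌊14/1⌋ = 14, remainder 0

[-3; 14]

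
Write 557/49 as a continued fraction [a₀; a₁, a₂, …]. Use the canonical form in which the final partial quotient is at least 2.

Apply division with remainder until the remainder is 0:
557 = 11·49 + 18, so a_0 = 11
49 = 2·18 + 13, so a_1 = 2
18 = 1·13 + 5, so a_2 = 1
13 = 2·5 + 3, so a_3 = 2
5 = 1·3 + 2, so a_4 = 1
3 = 1·2 + 1, so a_5 = 1
2 = 2·1 + 0, so a_6 = 2

[11; 2, 1, 2, 1, 1, 2]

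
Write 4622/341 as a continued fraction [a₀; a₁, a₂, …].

[13; 1, 1, 4, 9, 4]

4622 ÷ 341 → quotient 13, remainder 189
341 ÷ 189 → quotient 1, remainder 152
189 ÷ 152 → quotient 1, remainder 37
152 ÷ 37 → quotient 4, remainder 4
37 ÷ 4 → quotient 9, remainder 1
4 ÷ 1 → quotient 4, remainder 0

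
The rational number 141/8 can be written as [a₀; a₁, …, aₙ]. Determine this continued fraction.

Apply division with remainder until the remainder is 0:
141 = 17·8 + 5, so a_0 = 17
8 = 1·5 + 3, so a_1 = 1
5 = 1·3 + 2, so a_2 = 1
3 = 1·2 + 1, so a_3 = 1
2 = 2·1 + 0, so a_4 = 2

[17; 1, 1, 1, 2]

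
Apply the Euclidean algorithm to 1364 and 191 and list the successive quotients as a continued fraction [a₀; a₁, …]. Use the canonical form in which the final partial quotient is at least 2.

[7; 7, 13, 2]

⌊1364/191⌋ = 7, remainder 27
⌊191/27⌋ = 7, remainder 2
⌊27/2⌋ = 13, remainder 1
⌊2/1⌋ = 2, remainder 0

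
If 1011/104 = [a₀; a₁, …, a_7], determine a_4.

1011 = 9·104 + 75, so a_0 = 9
104 = 1·75 + 29, so a_1 = 1
75 = 2·29 + 17, so a_2 = 2
29 = 1·17 + 12, so a_3 = 1
17 = 1·12 + 5, so a_4 = 1

1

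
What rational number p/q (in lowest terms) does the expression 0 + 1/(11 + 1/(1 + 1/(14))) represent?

Start with 14.
1 + 1/(14/1) = 1 + 1/14 = 15/14
11 + 1/(15/14) = 11 + 14/15 = 179/15
0 + 1/(179/15) = 0 + 15/179 = 15/179

15/179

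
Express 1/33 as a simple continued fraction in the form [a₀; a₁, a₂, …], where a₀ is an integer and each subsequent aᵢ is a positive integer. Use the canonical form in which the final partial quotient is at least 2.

[0; 33]

1 = 0·33 + 1, so a_0 = 0
33 = 33·1 + 0, so a_1 = 33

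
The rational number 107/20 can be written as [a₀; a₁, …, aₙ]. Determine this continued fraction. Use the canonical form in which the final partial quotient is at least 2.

[5; 2, 1, 6]

107 ÷ 20 → quotient 5, remainder 7
20 ÷ 7 → quotient 2, remainder 6
7 ÷ 6 → quotient 1, remainder 1
6 ÷ 1 → quotient 6, remainder 0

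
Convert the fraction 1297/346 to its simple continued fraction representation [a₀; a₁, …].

⌊1297/346⌋ = 3, remainder 259
⌊346/259⌋ = 1, remainder 87
⌊259/87⌋ = 2, remainder 85
⌊87/85⌋ = 1, remainder 2
⌊85/2⌋ = 42, remainder 1
⌊2/1⌋ = 2, remainder 0

[3; 1, 2, 1, 42, 2]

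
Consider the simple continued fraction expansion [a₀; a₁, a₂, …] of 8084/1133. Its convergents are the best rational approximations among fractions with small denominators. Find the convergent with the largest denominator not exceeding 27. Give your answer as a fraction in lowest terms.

107/15

a_0 = 7: 7/1  (≤ bound)
a_1 = 7: 50/7  (≤ bound)
a_2 = 2: 107/15  (≤ bound)
a_3 = 2: 264/37  (> 27, stop)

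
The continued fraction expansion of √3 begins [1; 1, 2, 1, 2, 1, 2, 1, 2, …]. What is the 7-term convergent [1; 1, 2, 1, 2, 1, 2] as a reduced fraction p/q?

a_0 = 1: 1/1
a_1 = 1: 2/1
a_2 = 2: 5/3
a_3 = 1: 7/4
a_4 = 2: 19/11
a_5 = 1: 26/15
a_6 = 2: 71/41

71/41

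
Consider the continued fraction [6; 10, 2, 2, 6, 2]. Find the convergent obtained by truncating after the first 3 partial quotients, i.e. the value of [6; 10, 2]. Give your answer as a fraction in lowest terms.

128/21

Work from the innermost term outward:
Start with 2.
10 + 1/(2/1) = 10 + 1/2 = 21/2
6 + 1/(21/2) = 6 + 2/21 = 128/21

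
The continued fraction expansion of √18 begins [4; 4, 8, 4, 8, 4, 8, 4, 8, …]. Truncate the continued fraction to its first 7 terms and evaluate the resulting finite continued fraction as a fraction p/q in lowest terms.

161564/38081

a_0 = 4: 4/1
a_1 = 4: 17/4
a_2 = 8: 140/33
a_3 = 4: 577/136
a_4 = 8: 4756/1121
a_5 = 4: 19601/4620
a_6 = 8: 161564/38081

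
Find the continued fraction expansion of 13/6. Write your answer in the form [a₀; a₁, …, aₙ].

Run the Euclidean algorithm, recording each quotient:
13 = 2·6 + 1, so a_0 = 2
6 = 6·1 + 0, so a_1 = 6

[2; 6]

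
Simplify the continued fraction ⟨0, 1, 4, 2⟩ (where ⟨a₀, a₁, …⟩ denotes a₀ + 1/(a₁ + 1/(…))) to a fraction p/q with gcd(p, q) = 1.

9/11

Start with 2.
4 + 1/(2/1) = 4 + 1/2 = 9/2
1 + 1/(9/2) = 1 + 2/9 = 11/9
0 + 1/(11/9) = 0 + 9/11 = 9/11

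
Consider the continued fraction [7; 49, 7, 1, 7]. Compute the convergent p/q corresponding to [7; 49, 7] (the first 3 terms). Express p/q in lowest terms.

2415/344

a_0 = 7: 7/1
a_1 = 49: 344/49
a_2 = 7: 2415/344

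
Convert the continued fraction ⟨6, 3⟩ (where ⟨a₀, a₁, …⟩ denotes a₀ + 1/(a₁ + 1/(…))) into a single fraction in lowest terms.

Start with 3.
6 + 1/(3/1) = 6 + 1/3 = 19/3

19/3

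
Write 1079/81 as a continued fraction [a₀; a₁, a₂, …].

[13; 3, 8, 1, 2]

Run the Euclidean algorithm, recording each quotient:
1079 ÷ 81 → quotient 13, remainder 26
81 ÷ 26 → quotient 3, remainder 3
26 ÷ 3 → quotient 8, remainder 2
3 ÷ 2 → quotient 1, remainder 1
2 ÷ 1 → quotient 2, remainder 0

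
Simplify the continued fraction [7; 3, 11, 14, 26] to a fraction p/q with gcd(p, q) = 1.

91457/12488

a_0 = 7: 7/1
a_1 = 3: 22/3
a_2 = 11: 249/34
a_3 = 14: 3508/479
a_4 = 26: 91457/12488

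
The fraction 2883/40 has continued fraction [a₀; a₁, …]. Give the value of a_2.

3

⌊2883/40⌋ = 72, remainder 3
⌊40/3⌋ = 13, remainder 1
⌊3/1⌋ = 3, remainder 0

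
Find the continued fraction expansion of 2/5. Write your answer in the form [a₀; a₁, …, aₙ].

Run the Euclidean algorithm, recording each quotient:
⌊2/5⌋ = 0, remainder 2
⌊5/2⌋ = 2, remainder 1
⌊2/1⌋ = 2, remainder 0

[0; 2, 2]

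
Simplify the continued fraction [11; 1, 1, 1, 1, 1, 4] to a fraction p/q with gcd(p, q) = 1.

Collapse the nested fraction from the inside out:
Start with 4.
1 + 1/(4/1) = 1 + 1/4 = 5/4
1 + 1/(5/4) = 1 + 4/5 = 9/5
1 + 1/(9/5) = 1 + 5/9 = 14/9
1 + 1/(14/9) = 1 + 9/14 = 23/14
1 + 1/(23/14) = 1 + 14/23 = 37/23
11 + 1/(37/23) = 11 + 23/37 = 430/37

430/37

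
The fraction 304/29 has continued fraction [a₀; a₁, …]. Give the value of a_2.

14

⌊304/29⌋ = 10, remainder 14
⌊29/14⌋ = 2, remainder 1
⌊14/1⌋ = 14, remainder 0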